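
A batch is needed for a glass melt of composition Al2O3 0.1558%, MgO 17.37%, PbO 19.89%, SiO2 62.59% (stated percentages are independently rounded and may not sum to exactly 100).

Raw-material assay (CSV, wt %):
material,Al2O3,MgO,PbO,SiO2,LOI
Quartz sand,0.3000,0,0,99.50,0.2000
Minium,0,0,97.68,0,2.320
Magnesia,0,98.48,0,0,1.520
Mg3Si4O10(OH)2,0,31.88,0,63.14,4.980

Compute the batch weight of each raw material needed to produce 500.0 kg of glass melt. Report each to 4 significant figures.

Full precision is kept through the solve — in-progress results are displayed rounded to four significant digits between the steps; each reported result takes exactly one rounding. Derived quantities are rebuilt using the weight values for 500.0 kg of glass at full float precision (LOI, four oxide percentages, totals, yield, net glass mass), as set out in the problem or answer text.
The oxide mass targets at 500.0 kg glass melt:
  Al2O3: 0.1558% × 500.0 = 0.7790 kg
  MgO: 17.37% × 500.0 = 86.85 kg
  PbO: 19.89% × 500.0 = 99.45 kg
  SiO2: 62.59% × 500.0 = 313.0 kg
Checking each oxide sum given the weights on record, under the basis named above (oxide sums agree with the targets exact up to rounding of places):
  Al2O3: 259.7·0.003000 = 0.7791 kg (target 0.7790 kg)
  MgO: 60.21·0.9848 + 86.45·0.3188 = 86.86 kg (target 86.85 kg)
  PbO: 101.8·0.9768 = 99.44 kg (target 99.45 kg)
  SiO2: 259.7·0.9950 + 86.45·0.6314 = 313.0 kg (target 313.0 kg)
Glass mass check: net batch after ignition = 500.1 kg (oxide target masses add up to 500.0 kg; stated basis 500.0 kg — differing by rounding only).
Batch grand total — Σ batch = 508.2 kg; LOI removed, Σ of batch·LOI: 8.102 kg; yield, glass over the total, = 98.41%.

Batch per 500.0 kg glass melt:
  Quartz sand: 259.7 kg
  Minium: 101.8 kg
  Magnesia: 60.21 kg
  Mg3Si4O10(OH)2: 86.45 kg
Total batch = 508.2 kg; LOI loss = 8.102 kg; yield = 98.41%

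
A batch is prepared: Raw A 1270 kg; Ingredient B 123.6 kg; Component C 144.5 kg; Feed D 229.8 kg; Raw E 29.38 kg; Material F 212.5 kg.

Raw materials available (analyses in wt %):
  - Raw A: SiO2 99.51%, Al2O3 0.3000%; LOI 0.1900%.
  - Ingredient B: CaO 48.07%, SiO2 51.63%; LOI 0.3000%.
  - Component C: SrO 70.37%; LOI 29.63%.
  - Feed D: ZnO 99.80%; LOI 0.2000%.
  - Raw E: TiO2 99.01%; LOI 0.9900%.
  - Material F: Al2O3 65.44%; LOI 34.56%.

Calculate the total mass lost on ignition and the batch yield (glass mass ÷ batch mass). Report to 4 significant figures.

Working values are shown rounded off to 4 significant figures in the printout; all internal work keeps exact precision through the solve; a single rounding produces every reported number — all derived quantities are re-derived in full precision (the six compositions, ignition loss, the totals, the yield, net glass mass) from the batch weights for 1890 kg of glass, as written in the problem or the answer.
Per-material ignition loss:
  Raw A: 1270 × 0.001900 = 2.413 kg
  Ingredient B: 123.6 × 0.003000 = 0.3708 kg
  Component C: 144.5 × 0.2963 = 42.82 kg
  Feed D: 229.8 × 0.002000 = 0.4596 kg
  Raw E: 29.38 × 0.009900 = 0.2909 kg
  Material F: 212.5 × 0.3456 = 73.44 kg
Total LOI = 119.8 kg
Glass = batch − LOI = 2010 − 119.8 = 1890 kg

LOI loss = 119.8 kg; glass = 1890 kg; yield = 94.04%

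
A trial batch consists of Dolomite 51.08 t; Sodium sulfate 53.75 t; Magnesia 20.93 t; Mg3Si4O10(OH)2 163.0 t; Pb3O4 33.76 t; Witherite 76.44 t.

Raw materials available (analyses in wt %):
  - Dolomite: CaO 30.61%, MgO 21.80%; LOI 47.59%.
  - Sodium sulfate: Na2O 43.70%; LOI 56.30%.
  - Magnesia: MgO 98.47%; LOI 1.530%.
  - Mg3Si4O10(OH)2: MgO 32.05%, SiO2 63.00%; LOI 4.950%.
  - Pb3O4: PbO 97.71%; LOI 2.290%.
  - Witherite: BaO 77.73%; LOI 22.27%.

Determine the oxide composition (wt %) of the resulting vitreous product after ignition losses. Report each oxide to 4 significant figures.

Glass mass = 318.2 t (batch 399.0 − LOI 80.76).
Composition: CaO 4.914%, PbO 10.37%, MgO 26.39%, SiO2 32.27%, BaO 18.67%, Na2O 7.382%

In-progress results are shown, with 4-significant-digit rounding, at each printed step — the working math runs at full float precision all the way through — a single rounding finalizes each reported result; all derived quantities are re-derived from the weighed amounts at 318.2 t of glass in full precision (LOI, the six compositions, yield, glass mass, the totals), as quoted within either problem or answer.
What the batch supplies per oxide:
  CaO: 51.08·0.3061 = 15.64 t
  PbO: 33.76·0.9771 = 32.99 t
  MgO: 51.08·0.2180 + 20.93·0.9847 + 163.0·0.3205 = 83.99 t
  SiO2: 163.0·0.6300 = 102.7 t
  BaO: 76.44·0.7773 = 59.42 t
  Na2O: 53.75·0.4370 = 23.49 t
LOI: 51.08·0.4759 + 53.75·0.5630 + 20.93·0.01530 + 163.0·0.04950 + 33.76·0.02290 + 76.44·0.2227 = 80.76 t
Resulting glass, batch − LOI: 399.0 − 80.76 = 318.2 t (= the summed oxide contributions)
oxide / glass × 100 gives the wt %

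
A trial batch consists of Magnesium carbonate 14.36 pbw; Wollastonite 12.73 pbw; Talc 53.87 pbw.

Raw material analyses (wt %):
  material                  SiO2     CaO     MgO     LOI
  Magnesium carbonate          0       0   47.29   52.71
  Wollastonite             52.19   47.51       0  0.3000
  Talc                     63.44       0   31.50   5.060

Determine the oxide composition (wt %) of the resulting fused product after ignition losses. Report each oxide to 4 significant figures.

Glass mass = 70.63 pbw (batch 80.96 − LOI 10.33).
Composition: SiO2 57.80%, CaO 8.563%, MgO 33.64%

The intermediate values are printed with 4-significant-figure rounding in the printout. The whole derivation holds full precision at each step; each reported number is rounded once only. Derived quantities are recomputed at full precision (the three compositions, the totals, net glass mass, LOI, yield) starting from the weights for 70.63 pbw of glass as set out in question or answer.
Mass of each oxide from the mix:
  SiO2: 12.73·0.5219 + 53.87·0.6344 = 40.82 pbw
  CaO: 12.73·0.4751 = 6.048 pbw
  MgO: 14.36·0.4729 + 53.87·0.3150 = 23.76 pbw
LOI: 14.36·0.5271 + 12.73·0.003000 + 53.87·0.05060 = 10.33 pbw
The glass mass, total less LOI, = 80.96 − 10.33 = 70.63 pbw (the oxide masses sum to this)
oxide / glass × 100 gives the wt %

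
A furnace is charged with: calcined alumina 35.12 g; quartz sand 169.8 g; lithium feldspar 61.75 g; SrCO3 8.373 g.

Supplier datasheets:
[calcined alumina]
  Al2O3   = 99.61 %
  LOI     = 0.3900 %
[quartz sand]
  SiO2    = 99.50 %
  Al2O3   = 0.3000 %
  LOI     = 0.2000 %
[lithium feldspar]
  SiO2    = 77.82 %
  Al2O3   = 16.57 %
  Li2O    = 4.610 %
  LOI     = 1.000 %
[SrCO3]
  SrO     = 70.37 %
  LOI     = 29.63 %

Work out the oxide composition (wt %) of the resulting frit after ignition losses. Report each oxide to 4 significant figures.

Every computation maintains full precision throughout; in-progress results appear, rounded to four significant digits, when written out. Each reported value is rounded exactly once. Derived quantities are re-derived starting from the weights at 271.5 g of glass in full precision (LOI, the totals, the four compositions, yield, net glass mass), as set out in problem or answer.
Oxide-by-oxide delivered mass:
  SiO2: 169.8·0.9950 + 61.75·0.7782 = 217.0 g
  Al2O3: 35.12·0.9961 + 169.8·0.003000 + 61.75·0.1657 = 45.72 g
  SrO: 8.373·0.7037 = 5.892 g
  Li2O: 61.75·0.04610 = 2.847 g
LOI: 35.12·0.003900 + 169.8·0.002000 + 61.75·0.01000 + 8.373·0.2963 = 3.575 g
Net of LOI, the glass mass = 275.0 − 3.575 = 271.5 g (equal to the oxide-mass sum)
wt % = oxide mass / glass mass × 100

Glass mass = 271.5 g (batch 275.0 − LOI 3.575).
Composition: SiO2 79.94%, Al2O3 16.84%, SrO 2.170%, Li2O 1.049%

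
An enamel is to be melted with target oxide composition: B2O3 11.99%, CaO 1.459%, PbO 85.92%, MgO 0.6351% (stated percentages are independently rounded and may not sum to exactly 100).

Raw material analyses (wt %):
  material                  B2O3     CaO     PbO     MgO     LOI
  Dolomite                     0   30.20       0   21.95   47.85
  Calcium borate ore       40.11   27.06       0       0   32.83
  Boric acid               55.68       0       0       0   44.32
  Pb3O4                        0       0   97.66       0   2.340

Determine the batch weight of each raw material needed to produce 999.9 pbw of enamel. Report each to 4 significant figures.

Batch per 999.9 pbw enamel:
  Dolomite: 28.93 pbw
  Calcium borate ore: 21.62 pbw
  Boric acid: 199.7 pbw
  Pb3O4: 879.7 pbw
Total batch = 1130 pbw; LOI loss = 130.0 pbw; yield = 88.49%

Working values are printed rounded to 4 significant figures between the steps; all arithmetic keeps full precision from first step to last — every reported number undergoes a single rounding. All derived quantities, which include the four compositions, ignition loss, the totals, net glass mass, the yield, are re-derived in full float precision, as written in either problem or answer, from the batch weights at 999.9 pbw of glass.
Oxide-by-oxide targets in 999.9 pbw enamel:
  B2O3: 11.99% × 999.9 = 119.9 pbw
  CaO: 1.459% × 999.9 = 14.59 pbw
  PbO: 85.92% × 999.9 = 859.1 pbw
  MgO: 0.6351% × 999.9 = 6.350 pbw
Verifying the oxide balance from the weights as reported, under the basis named above (oxide sums agree with the targets given rounding of the digits):
  B2O3: 21.62·0.4011 + 199.7·0.5568 = 119.9 pbw (target 119.9 pbw)
  CaO: 28.93·0.3020 + 21.62·0.2706 = 14.59 pbw (target 14.59 pbw)
  PbO: 879.7·0.9766 = 859.1 pbw (target 859.1 pbw)
  MgO: 28.93·0.2195 = 6.350 pbw (target 6.350 pbw)
Glass mass check: net batch after ignition = 999.9 pbw (the Σ of target masses is 999.9 pbw; stated basis 999.9 pbw — any gap is answer rounding).
Total batch = Σ batch = 1130 pbw; Σ batch·LOI gives LOI loss = 130.0 pbw; yield: glass divided by total = 88.49%.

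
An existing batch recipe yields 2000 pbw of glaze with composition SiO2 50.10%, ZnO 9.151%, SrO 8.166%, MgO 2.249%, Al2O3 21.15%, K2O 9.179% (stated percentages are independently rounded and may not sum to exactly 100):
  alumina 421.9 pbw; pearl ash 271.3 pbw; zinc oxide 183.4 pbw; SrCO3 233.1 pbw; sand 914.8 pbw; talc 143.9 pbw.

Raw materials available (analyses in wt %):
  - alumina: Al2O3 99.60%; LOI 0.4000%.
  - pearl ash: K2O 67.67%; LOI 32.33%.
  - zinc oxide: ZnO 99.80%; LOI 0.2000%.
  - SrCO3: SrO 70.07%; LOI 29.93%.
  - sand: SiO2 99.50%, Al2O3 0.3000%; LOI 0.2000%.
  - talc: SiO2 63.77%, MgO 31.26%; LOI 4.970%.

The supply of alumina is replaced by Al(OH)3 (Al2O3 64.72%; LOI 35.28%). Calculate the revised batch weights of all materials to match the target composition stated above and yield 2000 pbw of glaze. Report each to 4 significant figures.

Revised batch per 2000 pbw glaze:
  Al(OH)3: 649.3 pbw
  pearl ash: 271.3 pbw
  zinc oxide: 183.4 pbw
  SrCO3: 233.1 pbw
  sand: 914.8 pbw
  talc: 143.9 pbw
Total batch = 2396 pbw; LOI loss = 395.9 pbw

The whole derivation carries exact precision at every stage; working values appear, rounded to 4 significant figures, on the page; every reported result is rounded only once. Derived quantities are computed from the weighed amounts at 2000 pbw of glass at full precision (LOI, the totals, six oxide percentages, glass mass, yield), exactly as shown in the problem or the answer.
Oxide-by-oxide targets in 2000 pbw glaze:
  SiO2: 50.10% × 2000 = 1002 pbw
  ZnO: 9.151% × 2000 = 183.0 pbw
  SrO: 8.166% × 2000 = 163.3 pbw
  MgO: 2.249% × 2000 = 44.98 pbw
  Al2O3: 21.15% × 2000 = 423.0 pbw
  K2O: 9.179% × 2000 = 183.6 pbw
Oxide-by-oxide audit given the weights on record, against the basis in use (sums match the target masses within answer rounding):
  SiO2: 914.8·0.9950 + 143.9·0.6377 = 1002 pbw (target 1002 pbw)
  ZnO: 183.4·0.9980 = 183.0 pbw (target 183.0 pbw)
  SrO: 233.1·0.7007 = 163.3 pbw (target 163.3 pbw)
  MgO: 143.9·0.3126 = 44.98 pbw (target 44.98 pbw)
  Al2O3: 649.3·0.6472 + 914.8·0.003000 = 423.0 pbw (target 423.0 pbw)
  K2O: 271.3·0.6767 = 183.6 pbw (target 183.6 pbw)
Glass mass check: total charge less LOI = 2000 pbw (targets for the oxides total 2000 pbw; with the basis standing at 2000 pbw — gaps are rounding artifacts).
Whole-batch sum: Σ batch = 2396 pbw; loss to ignition Σ batch·LOI = 395.9 pbw; yield: glass divided by total = 83.48%.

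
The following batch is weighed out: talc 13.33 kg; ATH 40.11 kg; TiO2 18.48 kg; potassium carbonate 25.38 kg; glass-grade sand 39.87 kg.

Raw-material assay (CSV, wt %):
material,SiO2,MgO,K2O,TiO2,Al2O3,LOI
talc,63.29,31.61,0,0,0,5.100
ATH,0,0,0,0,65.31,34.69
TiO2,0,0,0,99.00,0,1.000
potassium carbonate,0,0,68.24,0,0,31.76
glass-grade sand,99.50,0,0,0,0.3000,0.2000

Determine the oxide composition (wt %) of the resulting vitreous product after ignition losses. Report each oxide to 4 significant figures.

Glass mass = 114.3 kg (batch 137.2 − LOI 22.92).
Composition: SiO2 42.11%, MgO 3.688%, K2O 15.16%, TiO2 16.01%, Al2O3 23.03%

The intermediate values are shown with 4-significant-digit rounding when written out; all arithmetic maintains full float precision at every stage — a single rounding finalizes each reported number — the derived quantities, which include LOI, glass mass, yield, totals, five oxide percentages, are re-derived at exact precision, exactly as printed in the problem or answer text, from the batch weights for 114.3 kg of glass.
Mass of each oxide from the mix:
  SiO2: 13.33·0.6329 + 39.87·0.9950 = 48.11 kg
  MgO: 13.33·0.3161 = 4.214 kg
  K2O: 25.38·0.6824 = 17.32 kg
  TiO2: 18.48·0.9900 = 18.30 kg
  Al2O3: 40.11·0.6531 + 39.87·0.003000 = 26.32 kg
LOI: 13.33·0.05100 + 40.11·0.3469 + 18.48·0.01000 + 25.38·0.3176 + 39.87·0.002000 = 22.92 kg
Glass mass = batch − LOI = 137.2 − 22.92 = 114.3 kg (= the summed oxide contributions)
percent share: oxide ÷ glass, ×100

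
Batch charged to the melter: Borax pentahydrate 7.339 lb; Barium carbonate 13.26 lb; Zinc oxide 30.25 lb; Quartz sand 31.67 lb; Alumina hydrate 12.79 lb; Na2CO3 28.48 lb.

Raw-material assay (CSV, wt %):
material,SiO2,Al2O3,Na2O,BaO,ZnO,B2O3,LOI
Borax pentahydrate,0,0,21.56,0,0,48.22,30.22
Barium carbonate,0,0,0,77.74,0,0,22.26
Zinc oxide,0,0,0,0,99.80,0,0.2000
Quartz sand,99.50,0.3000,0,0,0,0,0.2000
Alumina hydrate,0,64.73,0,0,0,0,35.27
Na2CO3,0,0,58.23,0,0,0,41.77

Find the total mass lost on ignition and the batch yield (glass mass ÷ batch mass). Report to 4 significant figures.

Every computation keeps full float precision in all steps; working values are shown rounded to 4 significant digits on the page; exactly one rounding is applied to each reported result; the derived quantities are recomputed from the weighed amounts on 102.1 lb of glass at exact precision (the yield, six oxide percentages, net glass mass, totals, LOI) as quoted within the question or the answer.
Loss on ignition, line by line:
  Borax pentahydrate: 7.339 × 0.3022 = 2.218 lb
  Barium carbonate: 13.26 × 0.2226 = 2.952 lb
  Zinc oxide: 30.25 × 0.002000 = 0.06050 lb
  Quartz sand: 31.67 × 0.002000 = 0.06334 lb
  Alumina hydrate: 12.79 × 0.3527 = 4.511 lb
  Na2CO3: 28.48 × 0.4177 = 11.90 lb
Total LOI = 21.70 lb
Glass = batch − LOI = 123.8 − 21.70 = 102.1 lb

LOI loss = 21.70 lb; glass = 102.1 lb; yield = 82.47%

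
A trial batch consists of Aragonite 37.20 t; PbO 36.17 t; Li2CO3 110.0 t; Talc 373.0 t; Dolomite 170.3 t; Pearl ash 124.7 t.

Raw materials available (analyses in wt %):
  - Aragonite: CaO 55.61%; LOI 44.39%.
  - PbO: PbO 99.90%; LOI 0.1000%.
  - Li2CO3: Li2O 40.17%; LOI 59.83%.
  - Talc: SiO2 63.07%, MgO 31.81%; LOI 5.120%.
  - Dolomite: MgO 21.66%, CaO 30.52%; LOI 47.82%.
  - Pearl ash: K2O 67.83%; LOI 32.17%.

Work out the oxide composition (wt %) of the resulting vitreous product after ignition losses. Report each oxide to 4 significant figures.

Values along the way are printed rounded to 4 significant figures in the printout. All internal work maintains exact precision at each step. Each reported value receives exactly one rounding — derived quantities (glass mass, LOI, yield, the six compositions, totals) are carried using the weight values on 628.4 t of glass at exact precision, as they appear in the problem or answer text.
Oxide masses out of the charge:
  SiO2: 373.0·0.6307 = 235.3 t
  K2O: 124.7·0.6783 = 84.58 t
  MgO: 373.0·0.3181 + 170.3·0.2166 = 155.5 t
  CaO: 37.20·0.5561 + 170.3·0.3052 = 72.66 t
  Li2O: 110.0·0.4017 = 44.19 t
  PbO: 36.17·0.9990 = 36.13 t
LOI: 37.20·0.4439 + 36.17·0.001000 + 110.0·0.5983 + 373.0·0.05120 + 170.3·0.4782 + 124.7·0.3217 = 223.0 t
Net of LOI, the glass mass = 851.4 − 223.0 = 628.4 t (consistent with Σ oxide mass)
each oxide over glass, ×100, is wt %

Glass mass = 628.4 t (batch 851.4 − LOI 223.0).
Composition: SiO2 37.44%, K2O 13.46%, MgO 24.75%, CaO 11.56%, Li2O 7.032%, PbO 5.751%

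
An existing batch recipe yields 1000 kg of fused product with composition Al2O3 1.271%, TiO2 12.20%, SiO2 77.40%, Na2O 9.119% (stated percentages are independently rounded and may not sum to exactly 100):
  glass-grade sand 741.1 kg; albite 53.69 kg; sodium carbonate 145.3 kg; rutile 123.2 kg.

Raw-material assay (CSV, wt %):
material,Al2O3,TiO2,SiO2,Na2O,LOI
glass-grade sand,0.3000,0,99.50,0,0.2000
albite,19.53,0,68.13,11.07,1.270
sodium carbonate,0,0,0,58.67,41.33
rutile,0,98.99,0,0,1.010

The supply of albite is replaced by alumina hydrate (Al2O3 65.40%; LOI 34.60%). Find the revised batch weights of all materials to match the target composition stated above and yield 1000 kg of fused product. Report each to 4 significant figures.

Revised batch per 1000 kg fused product:
  glass-grade sand: 777.9 kg
  alumina hydrate: 15.87 kg
  sodium carbonate: 155.4 kg
  rutile: 123.2 kg
Total batch = 1072 kg; LOI loss = 72.52 kg

The intermediate values are displayed rounded to four significant digits alongside each step. All internal work carries exact precision at every stage. Each reported number is rounded once only. Derived quantities are re-derived at exact precision (LOI, yield, glass mass, totals, four oxide percentages) using the weight values per 1000 kg of glass, exactly as printed in question or answer.
Per-oxide target masses for 1000 kg fused product:
  Al2O3: 1.271% × 1000 = 12.71 kg
  TiO2: 12.20% × 1000 = 122.0 kg
  SiO2: 77.40% × 1000 = 774.0 kg
  Na2O: 9.119% × 1000 = 91.19 kg
Oxide-by-oxide audit per the reported batch figures, relative to the basis at hand (sum by sum, the targets are met within answer rounding):
  Al2O3: 777.9·0.003000 + 15.87·0.6540 = 12.71 kg (target 12.71 kg)
  TiO2: 123.2·0.9899 = 122.0 kg (target 122.0 kg)
  SiO2: 777.9·0.9950 = 774.0 kg (target 774.0 kg)
  Na2O: 155.4·0.5867 = 91.17 kg (target 91.19 kg)
Glass-mass bookkeeping: whole batch net of LOI = 999.9 kg (the Σ of target masses is 999.9 kg; the stated basis being 1000 kg — deltas are rounding alone).
Batch total: Σ batch = 1072 kg; ignition loss, Σ(batch × LOI) = 72.52 kg; yield = glass ÷ total batch = 93.24%.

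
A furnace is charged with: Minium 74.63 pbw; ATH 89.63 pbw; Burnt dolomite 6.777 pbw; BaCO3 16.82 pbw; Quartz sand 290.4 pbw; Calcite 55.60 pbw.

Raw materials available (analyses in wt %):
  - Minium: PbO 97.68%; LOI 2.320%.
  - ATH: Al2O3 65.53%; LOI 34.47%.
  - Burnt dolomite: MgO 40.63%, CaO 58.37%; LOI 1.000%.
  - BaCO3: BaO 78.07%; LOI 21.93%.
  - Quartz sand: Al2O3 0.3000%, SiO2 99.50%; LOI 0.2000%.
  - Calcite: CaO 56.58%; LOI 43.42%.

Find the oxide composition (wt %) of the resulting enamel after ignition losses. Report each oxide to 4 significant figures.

The intermediate values are displayed (rounded to four significant figures) at each printed step — the whole derivation runs at full float precision from start to finish; a single rounding finalizes each reported result — the derived quantities (glass mass, the six compositions, the yield, LOI, the totals) are computed starting from the weights per 472.8 pbw of glass in full float precision as they appear in the problem or answer text.
Oxide masses out of the charge:
  PbO: 74.63·0.9768 = 72.90 pbw
  MgO: 6.777·0.4063 = 2.753 pbw
  Al2O3: 89.63·0.6553 + 290.4·0.003000 = 59.61 pbw
  BaO: 16.82·0.7807 = 13.13 pbw
  SiO2: 290.4·0.9950 = 288.9 pbw
  CaO: 6.777·0.5837 + 55.60·0.5658 = 35.41 pbw
LOI: 74.63·0.02320 + 89.63·0.3447 + 6.777·0.01000 + 16.82·0.2193 + 290.4·0.002000 + 55.60·0.4342 = 61.11 pbw
Glass = total batch minus LOI = 533.9 − 61.11 = 472.8 pbw (= Σ oxide masses)
percent share: oxide ÷ glass, ×100

Glass mass = 472.8 pbw (batch 533.9 − LOI 61.11).
Composition: PbO 15.42%, MgO 0.5824%, Al2O3 12.61%, BaO 2.778%, SiO2 61.12%, CaO 7.491%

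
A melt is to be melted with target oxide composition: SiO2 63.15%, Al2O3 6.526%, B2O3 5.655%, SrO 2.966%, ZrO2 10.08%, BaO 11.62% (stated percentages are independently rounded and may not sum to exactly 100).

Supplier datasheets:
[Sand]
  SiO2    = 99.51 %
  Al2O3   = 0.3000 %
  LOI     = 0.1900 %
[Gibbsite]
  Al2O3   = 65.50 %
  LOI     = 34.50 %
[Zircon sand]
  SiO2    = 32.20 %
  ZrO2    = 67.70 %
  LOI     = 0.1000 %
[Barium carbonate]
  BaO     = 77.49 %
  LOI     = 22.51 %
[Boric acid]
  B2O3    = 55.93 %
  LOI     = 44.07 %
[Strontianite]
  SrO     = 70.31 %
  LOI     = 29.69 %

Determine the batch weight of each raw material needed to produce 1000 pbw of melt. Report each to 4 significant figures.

Batch per 1000 pbw melt:
  Sand: 586.4 pbw
  Gibbsite: 96.95 pbw
  Zircon sand: 148.9 pbw
  Barium carbonate: 150.0 pbw
  Boric acid: 101.1 pbw
  Strontianite: 42.18 pbw
Total batch = 1126 pbw; LOI loss = 125.6 pbw; yield = 88.84%

All arithmetic runs at exact precision from start to finish; mid-chain values appear rounded off to 4 significant digits in the working — exactly one rounding is applied to every reported result — all derived quantities are rebuilt starting from the weights at 1000 pbw of glass at full float precision (ignition loss, the six compositions, the totals, net glass mass, yield), exactly as printed in either problem or answer.
Per-oxide target masses for 1000 pbw melt:
  SiO2: 63.15% × 1000 = 631.5 pbw
  Al2O3: 6.526% × 1000 = 65.26 pbw
  B2O3: 5.655% × 1000 = 56.55 pbw
  SrO: 2.966% × 1000 = 29.66 pbw
  ZrO2: 10.08% × 1000 = 100.8 pbw
  BaO: 11.62% × 1000 = 116.2 pbw
Mass-balance tally per oxide working from each reported weight, per the basis as stated (oxide sums agree with the targets modulo rounding of the values):
  SiO2: 586.4·0.9951 + 148.9·0.3220 = 631.5 pbw (target 631.5 pbw)
  Al2O3: 586.4·0.003000 + 96.95·0.6550 = 65.26 pbw (target 65.26 pbw)
  B2O3: 101.1·0.5593 = 56.55 pbw (target 56.55 pbw)
  SrO: 42.18·0.7031 = 29.66 pbw (target 29.66 pbw)
  ZrO2: 148.9·0.6770 = 100.8 pbw (target 100.8 pbw)
  BaO: 150.0·0.7749 = 116.2 pbw (target 116.2 pbw)
Consistency of the glass mass: batch Σ − ignition loss = 1000 pbw (the Σ of target masses is 1000 pbw; with the basis standing at 1000 pbw — differing by rounding only).
Batch total: Σ batch = 1126 pbw; LOI loss = Σ batch·LOI = 125.6 pbw; yield: glass divided by total = 88.84%.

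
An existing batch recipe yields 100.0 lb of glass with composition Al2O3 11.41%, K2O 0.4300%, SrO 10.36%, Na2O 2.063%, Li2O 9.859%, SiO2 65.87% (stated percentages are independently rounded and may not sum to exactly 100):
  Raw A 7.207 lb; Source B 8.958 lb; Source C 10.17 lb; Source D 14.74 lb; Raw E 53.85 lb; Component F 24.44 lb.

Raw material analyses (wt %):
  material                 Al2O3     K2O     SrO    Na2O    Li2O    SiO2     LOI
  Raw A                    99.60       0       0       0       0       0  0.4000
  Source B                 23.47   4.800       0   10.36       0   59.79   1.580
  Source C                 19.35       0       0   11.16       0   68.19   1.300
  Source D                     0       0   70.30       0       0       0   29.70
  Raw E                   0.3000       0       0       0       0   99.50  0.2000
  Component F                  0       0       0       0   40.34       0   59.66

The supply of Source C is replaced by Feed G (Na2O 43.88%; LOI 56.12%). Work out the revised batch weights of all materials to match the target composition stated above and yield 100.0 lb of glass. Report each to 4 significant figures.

Every computation holds full float precision in all steps; the intermediate values are displayed, rounded to four significant digits, within the worked lines — every reported number takes a single rounding — all derived quantities (the six compositions, LOI, totals, glass mass, the yield) are rebuilt at exact precision from the weighed amounts at 100.0 lb of glass, as quoted within the problem or answer text.
Target oxide masses per 100.0 lb glass:
  Al2O3: 11.41% × 100.0 = 11.41 lb
  K2O: 0.4300% × 100.0 = 0.4300 lb
  SrO: 10.36% × 100.0 = 10.36 lb
  Na2O: 2.063% × 100.0 = 2.063 lb
  Li2O: 9.859% × 100.0 = 9.859 lb
  SiO2: 65.87% × 100.0 = 65.87 lb
Sums-versus-targets review with the batch weights as given, for the quoted basis mass (sum by sum, the targets are met given rounding of the digits):
  Al2O3: 9.162·0.9960 + 8.958·0.2347 + 60.82·0.003000 = 11.41 lb (target 11.41 lb)
  K2O: 8.958·0.04800 = 0.4300 lb (target 0.4300 lb)
  SrO: 14.74·0.7030 = 10.36 lb (target 10.36 lb)
  Na2O: 8.958·0.1036 + 2.586·0.4388 = 2.063 lb (target 2.063 lb)
  Li2O: 24.44·0.4034 = 9.859 lb (target 9.859 lb)
  SiO2: 8.958·0.5979 + 60.82·0.9950 = 65.87 lb (target 65.87 lb)
Auditing the glass mass value: the batch minus its LOI: 100.0 lb (the targets, summed, come to 99.99 lb; with the basis standing at 100.0 lb — gaps are rounding artifacts).
Summing the batch: Σ batch = 120.7 lb; LOI loss = Σ batch·LOI = 20.71 lb; as yield: glass ÷ batch → 82.84%.

Revised batch per 100.0 lb glass:
  Raw A: 9.162 lb
  Source B: 8.958 lb
  Feed G: 2.586 lb
  Source D: 14.74 lb
  Raw E: 60.82 lb
  Component F: 24.44 lb
Total batch = 120.7 lb; LOI loss = 20.71 lb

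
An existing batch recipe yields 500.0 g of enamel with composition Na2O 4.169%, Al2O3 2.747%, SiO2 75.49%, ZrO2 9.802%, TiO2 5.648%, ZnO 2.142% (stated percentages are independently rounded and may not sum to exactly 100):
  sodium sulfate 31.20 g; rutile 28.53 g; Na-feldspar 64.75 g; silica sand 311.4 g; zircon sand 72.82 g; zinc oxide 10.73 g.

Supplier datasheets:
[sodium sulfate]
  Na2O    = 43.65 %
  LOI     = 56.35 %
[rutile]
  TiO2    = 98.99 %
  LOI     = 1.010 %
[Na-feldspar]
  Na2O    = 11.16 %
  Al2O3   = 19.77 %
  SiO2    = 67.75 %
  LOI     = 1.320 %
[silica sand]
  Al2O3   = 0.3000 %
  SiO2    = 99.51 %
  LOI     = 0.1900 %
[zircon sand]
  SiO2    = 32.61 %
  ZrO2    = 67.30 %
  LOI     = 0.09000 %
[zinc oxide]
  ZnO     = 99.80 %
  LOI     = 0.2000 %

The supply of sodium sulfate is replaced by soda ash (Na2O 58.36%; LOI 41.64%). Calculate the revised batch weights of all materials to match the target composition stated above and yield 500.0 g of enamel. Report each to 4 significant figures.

Revised batch per 500.0 g enamel:
  soda ash: 23.34 g
  rutile: 28.53 g
  Na-feldspar: 64.75 g
  silica sand: 311.4 g
  zircon sand: 72.82 g
  zinc oxide: 10.73 g
Total batch = 511.6 g; LOI loss = 11.54 g

All arithmetic maintains exact precision throughout; in-progress results are printed rounded to four significant figures within the worked lines; exactly one rounding lands on every reported value — derived quantities, including ignition loss, totals, glass mass, six oxide percentages, the yield, are computed from the weighed amounts at 500.0 g of glass in full precision exactly as shown in question or answer.
Target oxide masses per 500.0 g enamel:
  Na2O: 4.169% × 500.0 = 20.84 g
  Al2O3: 2.747% × 500.0 = 13.74 g
  SiO2: 75.49% × 500.0 = 377.4 g
  ZrO2: 9.802% × 500.0 = 49.01 g
  TiO2: 5.648% × 500.0 = 28.24 g
  ZnO: 2.142% × 500.0 = 10.71 g
Balance tally, oxide-wise, from the weights as reported, on the stated basis (every target is met by its sum given rounding of the digits):
  Na2O: 23.34·0.5836 + 64.75·0.1116 = 20.85 g (target 20.84 g)
  Al2O3: 64.75·0.1977 + 311.4·0.003000 = 13.74 g (target 13.74 g)
  SiO2: 64.75·0.6775 + 311.4·0.9951 + 72.82·0.3261 = 377.5 g (target 377.4 g)
  ZrO2: 72.82·0.6730 = 49.01 g (target 49.01 g)
  TiO2: 28.53·0.9899 = 28.24 g (target 28.24 g)
  ZnO: 10.73·0.9980 = 10.71 g (target 10.71 g)
Auditing the glass mass value: whole batch net of LOI = 500.0 g (targets for the oxides total 500.0 g; with the basis standing at 500.0 g — gaps are rounding artifacts).
Batch grand total — Σ batch = 511.6 g; ignition loss, Σ(batch × LOI) = 11.54 g; the yield ratio, glass ÷ batch: 97.74%.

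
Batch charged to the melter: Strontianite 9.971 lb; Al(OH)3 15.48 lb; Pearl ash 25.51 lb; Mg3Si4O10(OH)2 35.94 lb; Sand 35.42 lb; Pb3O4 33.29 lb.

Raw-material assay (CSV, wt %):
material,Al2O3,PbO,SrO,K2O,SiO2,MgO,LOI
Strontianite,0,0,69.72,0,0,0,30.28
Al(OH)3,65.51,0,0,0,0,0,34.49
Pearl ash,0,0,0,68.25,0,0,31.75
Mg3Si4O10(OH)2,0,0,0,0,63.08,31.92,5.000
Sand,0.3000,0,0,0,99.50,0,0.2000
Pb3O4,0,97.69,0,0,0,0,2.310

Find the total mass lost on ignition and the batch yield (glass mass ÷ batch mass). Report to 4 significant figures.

LOI loss = 19.09 lb; glass = 136.5 lb; yield = 87.73%

The intermediate values appear rounded off to 4 significant figures within the worked lines — the whole derivation holds exact precision at all times; every reported value receives exactly one rounding — the derived quantities, which include six oxide percentages, LOI, net glass mass, yield, totals, are re-derived at exact precision, exactly as printed in the problem or the answer, starting from the weights on 136.5 lb of glass.
Each material's LOI contribution:
  Strontianite: 9.971 × 0.3028 = 3.019 lb
  Al(OH)3: 15.48 × 0.3449 = 5.339 lb
  Pearl ash: 25.51 × 0.3175 = 8.099 lb
  Mg3Si4O10(OH)2: 35.94 × 0.05000 = 1.797 lb
  Sand: 35.42 × 0.002000 = 0.07084 lb
  Pb3O4: 33.29 × 0.02310 = 0.7690 lb
Total LOI = 19.09 lb
Glass = batch − LOI = 155.6 − 19.09 = 136.5 lb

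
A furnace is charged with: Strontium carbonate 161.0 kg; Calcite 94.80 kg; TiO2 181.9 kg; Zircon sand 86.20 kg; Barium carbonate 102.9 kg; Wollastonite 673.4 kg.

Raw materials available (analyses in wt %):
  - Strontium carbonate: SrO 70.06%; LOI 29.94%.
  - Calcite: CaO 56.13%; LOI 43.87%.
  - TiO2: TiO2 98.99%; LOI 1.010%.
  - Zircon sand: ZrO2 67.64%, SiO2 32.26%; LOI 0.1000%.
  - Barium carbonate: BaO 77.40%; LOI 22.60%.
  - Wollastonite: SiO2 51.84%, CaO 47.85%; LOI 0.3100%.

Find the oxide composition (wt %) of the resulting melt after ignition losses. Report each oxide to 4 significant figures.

Working values appear, rounded to four significant digits, within the worked lines. The whole derivation carries exact precision end to end. Each reported figure is rounded once only; all derived quantities are carried starting from the weights per 1183 kg of glass in exact precision (the six compositions, the totals, LOI, the yield, net glass mass), as given in either problem or answer.
What the batch supplies per oxide:
  ZrO2: 86.20·0.6764 = 58.31 kg
  SiO2: 86.20·0.3226 + 673.4·0.5184 = 376.9 kg
  TiO2: 181.9·0.9899 = 180.1 kg
  SrO: 161.0·0.7006 = 112.8 kg
  BaO: 102.9·0.7740 = 79.64 kg
  CaO: 94.80·0.5613 + 673.4·0.4785 = 375.4 kg
LOI: 161.0·0.2994 + 94.80·0.4387 + 181.9·0.01010 + 86.20·0.001000 + 102.9·0.2260 + 673.4·0.003100 = 117.1 kg
Glass mass = batch − LOI = 1300 − 117.1 = 1183 kg (equal to the oxide-mass sum)
oxide / glass × 100 gives the wt %

Glass mass = 1183 kg (batch 1300 − LOI 117.1).
Composition: ZrO2 4.928%, SiO2 31.86%, TiO2 15.22%, SrO 9.534%, BaO 6.732%, CaO 31.73%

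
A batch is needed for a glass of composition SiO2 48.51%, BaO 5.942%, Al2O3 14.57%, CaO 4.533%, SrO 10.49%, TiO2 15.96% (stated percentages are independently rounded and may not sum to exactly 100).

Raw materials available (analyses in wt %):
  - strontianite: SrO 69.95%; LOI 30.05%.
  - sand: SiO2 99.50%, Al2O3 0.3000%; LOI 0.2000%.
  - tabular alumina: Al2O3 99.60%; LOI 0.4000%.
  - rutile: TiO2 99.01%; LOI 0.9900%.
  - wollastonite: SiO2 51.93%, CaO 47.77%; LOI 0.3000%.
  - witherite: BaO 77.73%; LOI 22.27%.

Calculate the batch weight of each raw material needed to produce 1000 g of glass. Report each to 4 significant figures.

In-progress results are printed, with 4-significant-figure rounding, within the worked lines — the whole derivation runs at exact precision from first step to last. Every reported figure is rounded a single time. Derived quantities (glass mass, totals, the yield, six oxide percentages, LOI) are rebuilt from the weighed amounts on 1000 g of glass at full float precision as written in the problem or answer text.
Target masses of each oxide per 1000 g glass:
  SiO2: 48.51% × 1000 = 485.1 g
  BaO: 5.942% × 1000 = 59.42 g
  Al2O3: 14.57% × 1000 = 145.7 g
  CaO: 4.533% × 1000 = 45.33 g
  SrO: 10.49% × 1000 = 104.9 g
  TiO2: 15.96% × 1000 = 159.6 g
Mass-balance tally per oxide with the batch weights as given, at the basis given (summed amounts equal target values once rounding is allowed for):
  SiO2: 438.0·0.9950 + 94.89·0.5193 = 485.1 g (target 485.1 g)
  BaO: 76.44·0.7773 = 59.42 g (target 59.42 g)
  Al2O3: 438.0·0.003000 + 145.0·0.9960 = 145.7 g (target 145.7 g)
  CaO: 94.89·0.4777 = 45.33 g (target 45.33 g)
  SrO: 150.0·0.6995 = 104.9 g (target 104.9 g)
  TiO2: 161.2·0.9901 = 159.6 g (target 159.6 g)
Glass-mass closure: batch Σ − ignition loss = 1000 g (the targets, summed, come to 1000 g; against the stated basis, 1000 g — a pure rounding effect).
Summing the batch: Σ batch = 1066 g; LOI removed, Σ of batch·LOI: 65.43 g; yield = glass ÷ total batch = 93.86%.

Batch per 1000 g glass:
  strontianite: 150.0 g
  sand: 438.0 g
  tabular alumina: 145.0 g
  rutile: 161.2 g
  wollastonite: 94.89 g
  witherite: 76.44 g
Total batch = 1066 g; LOI loss = 65.43 g; yield = 93.86%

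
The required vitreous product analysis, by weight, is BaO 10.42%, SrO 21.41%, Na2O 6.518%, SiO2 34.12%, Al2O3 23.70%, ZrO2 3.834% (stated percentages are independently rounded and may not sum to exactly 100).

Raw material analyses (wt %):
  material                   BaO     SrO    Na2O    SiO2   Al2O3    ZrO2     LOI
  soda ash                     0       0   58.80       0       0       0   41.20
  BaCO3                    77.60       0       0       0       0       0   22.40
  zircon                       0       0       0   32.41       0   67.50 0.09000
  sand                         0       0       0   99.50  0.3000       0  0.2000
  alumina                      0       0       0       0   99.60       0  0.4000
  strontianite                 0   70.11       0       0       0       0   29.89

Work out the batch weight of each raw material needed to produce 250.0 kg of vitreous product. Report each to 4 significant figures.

Batch per 250.0 kg vitreous product:
  soda ash: 27.71 kg
  BaCO3: 33.57 kg
  zircon: 14.20 kg
  sand: 81.10 kg
  alumina: 59.24 kg
  strontianite: 76.34 kg
Total batch = 292.2 kg; LOI loss = 42.17 kg; yield = 85.57%

Values along the way appear (rounded to 4 significant figures) across the worked steps; the working math holds full precision at each step; each reported value is rounded only once; all derived quantities, including the yield, glass mass, LOI, totals, six oxide percentages, are rebuilt using the weight values at 250.0 kg of glass in exact precision, exactly as shown in problem or answer.
The oxide mass targets at 250.0 kg vitreous product:
  BaO: 10.42% × 250.0 = 26.05 kg
  SrO: 21.41% × 250.0 = 53.52 kg
  Na2O: 6.518% × 250.0 = 16.30 kg
  SiO2: 34.12% × 250.0 = 85.30 kg
  Al2O3: 23.70% × 250.0 = 59.25 kg
  ZrO2: 3.834% × 250.0 = 9.585 kg
Per-oxide balance check per the reported batch figures, under the basis named above (target by target, the sums agree exact up to rounding of places):
  BaO: 33.57·0.7760 = 26.05 kg (target 26.05 kg)
  SrO: 76.34·0.7011 = 53.52 kg (target 53.52 kg)
  Na2O: 27.71·0.5880 = 16.29 kg (target 16.30 kg)
  SiO2: 14.20·0.3241 + 81.10·0.9950 = 85.30 kg (target 85.30 kg)
  Al2O3: 81.10·0.003000 + 59.24·0.9960 = 59.25 kg (target 59.25 kg)
  ZrO2: 14.20·0.6750 = 9.585 kg (target 9.585 kg)
Glass mass check: the batch minus its LOI: 250.0 kg (oxide target masses add up to 250.0 kg; against the stated basis, 250.0 kg — any gap is answer rounding).
Adding the batch up: Σ batch = 292.2 kg; the LOI term Σ batch·LOI equals 42.17 kg; yield, glass over the total, = 85.57%.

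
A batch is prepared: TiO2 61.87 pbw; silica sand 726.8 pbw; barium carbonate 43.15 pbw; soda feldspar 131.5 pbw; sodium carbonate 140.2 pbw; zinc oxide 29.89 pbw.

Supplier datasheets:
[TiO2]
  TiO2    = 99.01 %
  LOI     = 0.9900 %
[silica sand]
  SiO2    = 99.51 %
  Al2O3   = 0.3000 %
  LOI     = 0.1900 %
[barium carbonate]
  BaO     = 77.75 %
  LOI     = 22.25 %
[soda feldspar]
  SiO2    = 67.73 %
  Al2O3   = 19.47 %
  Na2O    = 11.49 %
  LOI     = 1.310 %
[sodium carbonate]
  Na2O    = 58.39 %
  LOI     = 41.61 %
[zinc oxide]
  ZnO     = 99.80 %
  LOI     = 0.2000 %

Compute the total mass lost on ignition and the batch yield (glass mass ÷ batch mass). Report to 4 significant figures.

All internal work keeps full float precision at each step. In-progress results are shown, rounded to four significant digits, within the worked lines. Exactly one rounding lands on each reported result — derived quantities, including net glass mass, the six compositions, totals, the yield, LOI, are re-derived from the weighed amounts on 1062 pbw of glass at full precision, as they appear in question or answer.
Material-by-material LOI:
  TiO2: 61.87 × 0.009900 = 0.6125 pbw
  silica sand: 726.8 × 0.001900 = 1.381 pbw
  barium carbonate: 43.15 × 0.2225 = 9.601 pbw
  soda feldspar: 131.5 × 0.01310 = 1.723 pbw
  sodium carbonate: 140.2 × 0.4161 = 58.34 pbw
  zinc oxide: 29.89 × 0.002000 = 0.05978 pbw
Total LOI = 71.71 pbw
Glass = batch − LOI = 1133 − 71.71 = 1062 pbw

LOI loss = 71.71 pbw; glass = 1062 pbw; yield = 93.67%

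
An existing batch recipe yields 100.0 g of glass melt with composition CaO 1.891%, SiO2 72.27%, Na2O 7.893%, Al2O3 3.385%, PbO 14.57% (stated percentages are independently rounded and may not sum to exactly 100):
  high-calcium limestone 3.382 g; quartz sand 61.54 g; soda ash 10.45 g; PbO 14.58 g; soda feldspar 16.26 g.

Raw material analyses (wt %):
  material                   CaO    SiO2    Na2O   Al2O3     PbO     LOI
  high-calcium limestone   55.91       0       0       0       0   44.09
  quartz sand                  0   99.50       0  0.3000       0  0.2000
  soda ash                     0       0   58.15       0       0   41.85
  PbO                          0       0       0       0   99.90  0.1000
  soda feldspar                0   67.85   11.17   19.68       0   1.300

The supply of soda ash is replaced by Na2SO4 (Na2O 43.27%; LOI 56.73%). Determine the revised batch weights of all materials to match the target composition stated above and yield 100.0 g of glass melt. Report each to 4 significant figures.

Revised batch per 100.0 g glass melt:
  high-calcium limestone: 3.382 g
  quartz sand: 61.54 g
  Na2SO4: 14.04 g
  PbO: 14.58 g
  soda feldspar: 16.26 g
Total batch = 109.8 g; LOI loss = 9.805 g

Every computation runs at exact precision at all times; working values are printed (rounded to 4 significant figures) in the working. Each reported result undergoes a single rounding — derived quantities, including ignition loss, the yield, glass mass, the five compositions, totals, are rebuilt starting from the weights for 100.0 g of glass in exact precision as set out in the problem or the answer.
Oxide mass targets, per 100.0 g glass melt:
  CaO: 1.891% × 100.0 = 1.891 g
  SiO2: 72.27% × 100.0 = 72.27 g
  Na2O: 7.893% × 100.0 = 7.893 g
  Al2O3: 3.385% × 100.0 = 3.385 g
  PbO: 14.57% × 100.0 = 14.57 g
Balance tally, oxide-wise, applying the batch weights above, on the stated basis (sum by sum, the targets are met modulo rounding of the values):
  CaO: 3.382·0.5591 = 1.891 g (target 1.891 g)
  SiO2: 61.54·0.9950 + 16.26·0.6785 = 72.26 g (target 72.27 g)
  Na2O: 14.04·0.4327 + 16.26·0.1117 = 7.891 g (target 7.893 g)
  Al2O3: 61.54·0.003000 + 16.26·0.1968 = 3.385 g (target 3.385 g)
  PbO: 14.58·0.9990 = 14.57 g (target 14.57 g)
The glass-mass cross-check: the batch minus its LOI: 100.0 g (the targets, summed, come to 100.0 g; with the basis standing at 100.0 g — any gap is answer rounding).
Adding the batch up: Σ batch = 109.8 g; the LOI term Σ batch·LOI equals 9.805 g; the yield ratio, glass ÷ batch: 91.07%.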